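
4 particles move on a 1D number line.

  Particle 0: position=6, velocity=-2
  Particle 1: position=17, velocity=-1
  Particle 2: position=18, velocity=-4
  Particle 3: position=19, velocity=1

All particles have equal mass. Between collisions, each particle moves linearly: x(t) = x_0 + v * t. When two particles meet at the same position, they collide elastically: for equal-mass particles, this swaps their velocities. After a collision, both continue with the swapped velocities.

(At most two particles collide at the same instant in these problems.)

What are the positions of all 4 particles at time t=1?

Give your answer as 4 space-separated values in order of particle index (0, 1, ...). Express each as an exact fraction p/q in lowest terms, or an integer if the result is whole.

Answer: 4 14 16 20

Derivation:
Collision at t=1/3: particles 1 and 2 swap velocities; positions: p0=16/3 p1=50/3 p2=50/3 p3=58/3; velocities now: v0=-2 v1=-4 v2=-1 v3=1
Advance to t=1 (no further collisions before then); velocities: v0=-2 v1=-4 v2=-1 v3=1; positions = 4 14 16 20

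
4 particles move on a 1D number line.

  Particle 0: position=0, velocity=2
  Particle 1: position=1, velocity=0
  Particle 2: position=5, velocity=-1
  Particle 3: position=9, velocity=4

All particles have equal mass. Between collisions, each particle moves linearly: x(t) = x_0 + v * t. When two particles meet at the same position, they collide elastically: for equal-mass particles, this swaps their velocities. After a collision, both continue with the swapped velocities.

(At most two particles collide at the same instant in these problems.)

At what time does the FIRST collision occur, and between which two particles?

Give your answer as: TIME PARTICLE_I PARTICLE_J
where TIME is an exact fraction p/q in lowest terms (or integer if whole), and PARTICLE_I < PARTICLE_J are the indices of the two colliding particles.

Pair (0,1): pos 0,1 vel 2,0 -> gap=1, closing at 2/unit, collide at t=1/2
Pair (1,2): pos 1,5 vel 0,-1 -> gap=4, closing at 1/unit, collide at t=4
Pair (2,3): pos 5,9 vel -1,4 -> not approaching (rel speed -5 <= 0)
Earliest collision: t=1/2 between 0 and 1

Answer: 1/2 0 1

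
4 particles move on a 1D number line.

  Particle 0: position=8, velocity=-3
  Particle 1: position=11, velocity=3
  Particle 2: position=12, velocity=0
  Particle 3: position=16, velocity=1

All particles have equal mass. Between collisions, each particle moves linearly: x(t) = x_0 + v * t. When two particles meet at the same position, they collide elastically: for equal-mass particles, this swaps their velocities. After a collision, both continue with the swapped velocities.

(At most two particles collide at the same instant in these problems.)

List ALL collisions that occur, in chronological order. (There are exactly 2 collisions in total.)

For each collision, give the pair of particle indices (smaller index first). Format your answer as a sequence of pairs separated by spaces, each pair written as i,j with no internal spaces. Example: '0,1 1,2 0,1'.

Collision at t=1/3: particles 1 and 2 swap velocities; positions: p0=7 p1=12 p2=12 p3=49/3; velocities now: v0=-3 v1=0 v2=3 v3=1
Collision at t=5/2: particles 2 and 3 swap velocities; positions: p0=1/2 p1=12 p2=37/2 p3=37/2; velocities now: v0=-3 v1=0 v2=1 v3=3

Answer: 1,2 2,3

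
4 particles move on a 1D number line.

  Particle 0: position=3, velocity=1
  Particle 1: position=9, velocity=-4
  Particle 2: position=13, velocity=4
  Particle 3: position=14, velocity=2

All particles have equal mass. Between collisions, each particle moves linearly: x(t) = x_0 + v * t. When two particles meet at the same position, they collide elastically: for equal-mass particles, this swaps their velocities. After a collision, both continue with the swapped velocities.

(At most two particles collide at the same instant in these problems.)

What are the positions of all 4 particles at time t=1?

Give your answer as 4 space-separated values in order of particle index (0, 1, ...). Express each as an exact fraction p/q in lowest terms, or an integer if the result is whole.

Collision at t=1/2: particles 2 and 3 swap velocities; positions: p0=7/2 p1=7 p2=15 p3=15; velocities now: v0=1 v1=-4 v2=2 v3=4
Advance to t=1 (no further collisions before then); velocities: v0=1 v1=-4 v2=2 v3=4; positions = 4 5 16 17

Answer: 4 5 16 17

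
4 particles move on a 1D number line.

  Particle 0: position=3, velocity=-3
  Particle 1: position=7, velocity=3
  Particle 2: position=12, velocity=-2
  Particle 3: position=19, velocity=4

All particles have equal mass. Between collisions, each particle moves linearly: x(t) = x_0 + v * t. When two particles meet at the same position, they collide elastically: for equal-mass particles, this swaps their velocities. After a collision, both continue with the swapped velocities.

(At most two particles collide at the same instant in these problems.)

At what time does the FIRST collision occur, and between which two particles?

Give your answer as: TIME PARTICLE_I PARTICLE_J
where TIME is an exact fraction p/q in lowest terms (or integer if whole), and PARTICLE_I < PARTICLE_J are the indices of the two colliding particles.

Answer: 1 1 2

Derivation:
Pair (0,1): pos 3,7 vel -3,3 -> not approaching (rel speed -6 <= 0)
Pair (1,2): pos 7,12 vel 3,-2 -> gap=5, closing at 5/unit, collide at t=1
Pair (2,3): pos 12,19 vel -2,4 -> not approaching (rel speed -6 <= 0)
Earliest collision: t=1 between 1 and 2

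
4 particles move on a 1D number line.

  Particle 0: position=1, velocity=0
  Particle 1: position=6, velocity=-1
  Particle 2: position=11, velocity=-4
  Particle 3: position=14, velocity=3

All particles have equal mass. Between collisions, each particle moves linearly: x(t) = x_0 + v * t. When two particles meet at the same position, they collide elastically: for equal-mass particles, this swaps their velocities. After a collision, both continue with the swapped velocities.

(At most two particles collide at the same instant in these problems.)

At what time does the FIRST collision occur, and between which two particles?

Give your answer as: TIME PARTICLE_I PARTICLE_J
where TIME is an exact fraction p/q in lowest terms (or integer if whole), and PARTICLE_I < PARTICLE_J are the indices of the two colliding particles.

Answer: 5/3 1 2

Derivation:
Pair (0,1): pos 1,6 vel 0,-1 -> gap=5, closing at 1/unit, collide at t=5
Pair (1,2): pos 6,11 vel -1,-4 -> gap=5, closing at 3/unit, collide at t=5/3
Pair (2,3): pos 11,14 vel -4,3 -> not approaching (rel speed -7 <= 0)
Earliest collision: t=5/3 between 1 and 2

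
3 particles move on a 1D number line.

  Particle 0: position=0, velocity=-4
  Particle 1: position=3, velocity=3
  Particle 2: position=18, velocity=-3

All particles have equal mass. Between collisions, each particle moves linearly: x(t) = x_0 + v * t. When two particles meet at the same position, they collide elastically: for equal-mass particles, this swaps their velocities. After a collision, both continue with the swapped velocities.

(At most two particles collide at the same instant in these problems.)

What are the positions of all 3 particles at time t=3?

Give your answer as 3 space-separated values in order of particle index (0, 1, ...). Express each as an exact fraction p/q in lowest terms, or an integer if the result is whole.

Collision at t=5/2: particles 1 and 2 swap velocities; positions: p0=-10 p1=21/2 p2=21/2; velocities now: v0=-4 v1=-3 v2=3
Advance to t=3 (no further collisions before then); velocities: v0=-4 v1=-3 v2=3; positions = -12 9 12

Answer: -12 9 12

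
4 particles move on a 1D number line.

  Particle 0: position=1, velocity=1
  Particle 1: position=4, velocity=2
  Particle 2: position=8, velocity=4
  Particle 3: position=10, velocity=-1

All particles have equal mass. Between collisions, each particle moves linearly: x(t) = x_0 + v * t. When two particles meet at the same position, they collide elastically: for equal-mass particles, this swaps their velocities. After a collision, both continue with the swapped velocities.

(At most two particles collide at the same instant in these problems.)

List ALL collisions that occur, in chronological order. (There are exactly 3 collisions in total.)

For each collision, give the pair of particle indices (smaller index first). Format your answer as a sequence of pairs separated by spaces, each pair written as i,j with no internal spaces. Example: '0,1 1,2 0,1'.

Collision at t=2/5: particles 2 and 3 swap velocities; positions: p0=7/5 p1=24/5 p2=48/5 p3=48/5; velocities now: v0=1 v1=2 v2=-1 v3=4
Collision at t=2: particles 1 and 2 swap velocities; positions: p0=3 p1=8 p2=8 p3=16; velocities now: v0=1 v1=-1 v2=2 v3=4
Collision at t=9/2: particles 0 and 1 swap velocities; positions: p0=11/2 p1=11/2 p2=13 p3=26; velocities now: v0=-1 v1=1 v2=2 v3=4

Answer: 2,3 1,2 0,1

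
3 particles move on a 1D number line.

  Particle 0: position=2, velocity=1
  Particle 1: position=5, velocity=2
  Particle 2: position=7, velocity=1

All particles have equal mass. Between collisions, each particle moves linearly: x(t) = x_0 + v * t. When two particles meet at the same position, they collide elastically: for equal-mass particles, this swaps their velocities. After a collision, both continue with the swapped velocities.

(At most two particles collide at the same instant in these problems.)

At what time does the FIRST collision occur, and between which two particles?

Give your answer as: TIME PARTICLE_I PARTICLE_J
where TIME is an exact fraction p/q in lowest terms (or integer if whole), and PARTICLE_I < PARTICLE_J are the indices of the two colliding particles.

Answer: 2 1 2

Derivation:
Pair (0,1): pos 2,5 vel 1,2 -> not approaching (rel speed -1 <= 0)
Pair (1,2): pos 5,7 vel 2,1 -> gap=2, closing at 1/unit, collide at t=2
Earliest collision: t=2 between 1 and 2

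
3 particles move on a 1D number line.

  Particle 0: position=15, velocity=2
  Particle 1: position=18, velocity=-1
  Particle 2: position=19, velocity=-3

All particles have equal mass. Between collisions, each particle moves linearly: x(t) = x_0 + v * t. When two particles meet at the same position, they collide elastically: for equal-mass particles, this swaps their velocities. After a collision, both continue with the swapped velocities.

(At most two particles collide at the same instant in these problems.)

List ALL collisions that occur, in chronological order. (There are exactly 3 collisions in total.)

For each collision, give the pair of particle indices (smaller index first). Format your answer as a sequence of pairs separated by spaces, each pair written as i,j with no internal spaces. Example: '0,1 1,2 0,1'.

Collision at t=1/2: particles 1 and 2 swap velocities; positions: p0=16 p1=35/2 p2=35/2; velocities now: v0=2 v1=-3 v2=-1
Collision at t=4/5: particles 0 and 1 swap velocities; positions: p0=83/5 p1=83/5 p2=86/5; velocities now: v0=-3 v1=2 v2=-1
Collision at t=1: particles 1 and 2 swap velocities; positions: p0=16 p1=17 p2=17; velocities now: v0=-3 v1=-1 v2=2

Answer: 1,2 0,1 1,2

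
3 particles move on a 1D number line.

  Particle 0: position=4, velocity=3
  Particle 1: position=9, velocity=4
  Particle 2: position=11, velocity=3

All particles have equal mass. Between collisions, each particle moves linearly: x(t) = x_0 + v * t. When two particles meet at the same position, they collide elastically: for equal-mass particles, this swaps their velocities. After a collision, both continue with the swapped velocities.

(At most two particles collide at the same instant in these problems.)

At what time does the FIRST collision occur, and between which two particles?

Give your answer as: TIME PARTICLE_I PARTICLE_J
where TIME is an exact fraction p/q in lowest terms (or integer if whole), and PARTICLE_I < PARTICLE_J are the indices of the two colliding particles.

Pair (0,1): pos 4,9 vel 3,4 -> not approaching (rel speed -1 <= 0)
Pair (1,2): pos 9,11 vel 4,3 -> gap=2, closing at 1/unit, collide at t=2
Earliest collision: t=2 between 1 and 2

Answer: 2 1 2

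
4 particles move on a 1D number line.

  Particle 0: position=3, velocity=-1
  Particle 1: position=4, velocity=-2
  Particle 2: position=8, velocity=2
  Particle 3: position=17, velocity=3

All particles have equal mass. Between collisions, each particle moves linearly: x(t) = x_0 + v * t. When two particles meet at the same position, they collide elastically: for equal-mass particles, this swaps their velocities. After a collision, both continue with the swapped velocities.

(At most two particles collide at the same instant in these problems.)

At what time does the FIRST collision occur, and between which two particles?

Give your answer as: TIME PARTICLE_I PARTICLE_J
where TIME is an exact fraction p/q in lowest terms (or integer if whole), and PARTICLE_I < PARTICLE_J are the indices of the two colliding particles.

Answer: 1 0 1

Derivation:
Pair (0,1): pos 3,4 vel -1,-2 -> gap=1, closing at 1/unit, collide at t=1
Pair (1,2): pos 4,8 vel -2,2 -> not approaching (rel speed -4 <= 0)
Pair (2,3): pos 8,17 vel 2,3 -> not approaching (rel speed -1 <= 0)
Earliest collision: t=1 between 0 and 1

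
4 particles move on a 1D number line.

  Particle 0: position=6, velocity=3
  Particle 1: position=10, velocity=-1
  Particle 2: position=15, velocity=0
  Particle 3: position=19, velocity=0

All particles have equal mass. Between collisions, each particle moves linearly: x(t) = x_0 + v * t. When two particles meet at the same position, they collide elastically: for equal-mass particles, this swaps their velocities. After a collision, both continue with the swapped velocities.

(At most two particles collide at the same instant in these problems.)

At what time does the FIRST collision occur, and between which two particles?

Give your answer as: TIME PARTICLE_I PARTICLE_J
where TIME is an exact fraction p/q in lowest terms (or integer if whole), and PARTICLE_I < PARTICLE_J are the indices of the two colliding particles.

Pair (0,1): pos 6,10 vel 3,-1 -> gap=4, closing at 4/unit, collide at t=1
Pair (1,2): pos 10,15 vel -1,0 -> not approaching (rel speed -1 <= 0)
Pair (2,3): pos 15,19 vel 0,0 -> not approaching (rel speed 0 <= 0)
Earliest collision: t=1 between 0 and 1

Answer: 1 0 1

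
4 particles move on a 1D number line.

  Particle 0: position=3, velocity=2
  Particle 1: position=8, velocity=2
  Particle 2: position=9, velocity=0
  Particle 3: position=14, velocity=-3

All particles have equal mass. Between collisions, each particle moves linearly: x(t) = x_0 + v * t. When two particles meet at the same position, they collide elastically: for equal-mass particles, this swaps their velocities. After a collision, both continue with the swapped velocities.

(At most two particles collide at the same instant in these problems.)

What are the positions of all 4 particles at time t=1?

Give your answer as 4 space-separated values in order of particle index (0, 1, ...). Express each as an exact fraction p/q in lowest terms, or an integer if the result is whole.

Answer: 5 9 10 11

Derivation:
Collision at t=1/2: particles 1 and 2 swap velocities; positions: p0=4 p1=9 p2=9 p3=25/2; velocities now: v0=2 v1=0 v2=2 v3=-3
Advance to t=1 (no further collisions before then); velocities: v0=2 v1=0 v2=2 v3=-3; positions = 5 9 10 11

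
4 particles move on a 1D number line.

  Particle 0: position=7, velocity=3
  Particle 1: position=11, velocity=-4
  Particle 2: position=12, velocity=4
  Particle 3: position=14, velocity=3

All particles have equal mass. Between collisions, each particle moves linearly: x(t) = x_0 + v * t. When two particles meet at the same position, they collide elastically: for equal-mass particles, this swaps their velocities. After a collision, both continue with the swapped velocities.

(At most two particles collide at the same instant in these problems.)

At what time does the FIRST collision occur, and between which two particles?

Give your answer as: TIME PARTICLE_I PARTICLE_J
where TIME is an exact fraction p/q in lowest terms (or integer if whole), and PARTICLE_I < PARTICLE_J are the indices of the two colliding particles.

Answer: 4/7 0 1

Derivation:
Pair (0,1): pos 7,11 vel 3,-4 -> gap=4, closing at 7/unit, collide at t=4/7
Pair (1,2): pos 11,12 vel -4,4 -> not approaching (rel speed -8 <= 0)
Pair (2,3): pos 12,14 vel 4,3 -> gap=2, closing at 1/unit, collide at t=2
Earliest collision: t=4/7 between 0 and 1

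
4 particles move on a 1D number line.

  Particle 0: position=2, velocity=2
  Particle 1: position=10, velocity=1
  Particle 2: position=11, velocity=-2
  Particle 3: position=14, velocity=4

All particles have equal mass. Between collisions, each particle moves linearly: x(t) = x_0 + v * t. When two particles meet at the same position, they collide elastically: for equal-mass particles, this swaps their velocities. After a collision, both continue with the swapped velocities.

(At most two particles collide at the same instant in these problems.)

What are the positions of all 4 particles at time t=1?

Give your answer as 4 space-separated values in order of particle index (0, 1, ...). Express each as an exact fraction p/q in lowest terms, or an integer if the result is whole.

Collision at t=1/3: particles 1 and 2 swap velocities; positions: p0=8/3 p1=31/3 p2=31/3 p3=46/3; velocities now: v0=2 v1=-2 v2=1 v3=4
Advance to t=1 (no further collisions before then); velocities: v0=2 v1=-2 v2=1 v3=4; positions = 4 9 11 18

Answer: 4 9 11 18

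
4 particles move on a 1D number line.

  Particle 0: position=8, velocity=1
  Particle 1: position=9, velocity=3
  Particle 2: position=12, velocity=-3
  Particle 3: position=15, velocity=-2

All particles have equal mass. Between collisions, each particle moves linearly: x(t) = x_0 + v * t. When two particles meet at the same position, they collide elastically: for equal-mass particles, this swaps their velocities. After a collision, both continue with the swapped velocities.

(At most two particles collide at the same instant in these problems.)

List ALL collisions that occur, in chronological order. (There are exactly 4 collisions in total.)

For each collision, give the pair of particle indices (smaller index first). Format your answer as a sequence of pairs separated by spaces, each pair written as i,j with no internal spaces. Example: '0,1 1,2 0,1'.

Answer: 1,2 0,1 2,3 1,2

Derivation:
Collision at t=1/2: particles 1 and 2 swap velocities; positions: p0=17/2 p1=21/2 p2=21/2 p3=14; velocities now: v0=1 v1=-3 v2=3 v3=-2
Collision at t=1: particles 0 and 1 swap velocities; positions: p0=9 p1=9 p2=12 p3=13; velocities now: v0=-3 v1=1 v2=3 v3=-2
Collision at t=6/5: particles 2 and 3 swap velocities; positions: p0=42/5 p1=46/5 p2=63/5 p3=63/5; velocities now: v0=-3 v1=1 v2=-2 v3=3
Collision at t=7/3: particles 1 and 2 swap velocities; positions: p0=5 p1=31/3 p2=31/3 p3=16; velocities now: v0=-3 v1=-2 v2=1 v3=3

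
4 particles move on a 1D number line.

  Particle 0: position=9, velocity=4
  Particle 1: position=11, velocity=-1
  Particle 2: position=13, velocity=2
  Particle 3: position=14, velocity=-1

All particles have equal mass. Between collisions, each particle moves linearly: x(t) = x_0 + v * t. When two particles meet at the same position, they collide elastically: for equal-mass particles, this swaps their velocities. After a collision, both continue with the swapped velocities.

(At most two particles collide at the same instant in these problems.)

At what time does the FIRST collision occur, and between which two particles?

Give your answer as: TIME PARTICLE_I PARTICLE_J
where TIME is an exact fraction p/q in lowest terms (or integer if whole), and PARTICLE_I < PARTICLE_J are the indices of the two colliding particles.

Pair (0,1): pos 9,11 vel 4,-1 -> gap=2, closing at 5/unit, collide at t=2/5
Pair (1,2): pos 11,13 vel -1,2 -> not approaching (rel speed -3 <= 0)
Pair (2,3): pos 13,14 vel 2,-1 -> gap=1, closing at 3/unit, collide at t=1/3
Earliest collision: t=1/3 between 2 and 3

Answer: 1/3 2 3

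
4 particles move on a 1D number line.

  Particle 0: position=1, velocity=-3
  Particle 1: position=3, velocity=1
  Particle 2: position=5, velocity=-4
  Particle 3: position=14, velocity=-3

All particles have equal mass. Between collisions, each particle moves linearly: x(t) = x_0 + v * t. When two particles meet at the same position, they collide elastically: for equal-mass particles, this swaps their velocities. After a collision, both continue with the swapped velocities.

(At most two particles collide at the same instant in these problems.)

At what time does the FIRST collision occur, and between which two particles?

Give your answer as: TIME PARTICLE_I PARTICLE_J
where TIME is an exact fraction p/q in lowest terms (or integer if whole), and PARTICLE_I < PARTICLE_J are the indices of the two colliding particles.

Pair (0,1): pos 1,3 vel -3,1 -> not approaching (rel speed -4 <= 0)
Pair (1,2): pos 3,5 vel 1,-4 -> gap=2, closing at 5/unit, collide at t=2/5
Pair (2,3): pos 5,14 vel -4,-3 -> not approaching (rel speed -1 <= 0)
Earliest collision: t=2/5 between 1 and 2

Answer: 2/5 1 2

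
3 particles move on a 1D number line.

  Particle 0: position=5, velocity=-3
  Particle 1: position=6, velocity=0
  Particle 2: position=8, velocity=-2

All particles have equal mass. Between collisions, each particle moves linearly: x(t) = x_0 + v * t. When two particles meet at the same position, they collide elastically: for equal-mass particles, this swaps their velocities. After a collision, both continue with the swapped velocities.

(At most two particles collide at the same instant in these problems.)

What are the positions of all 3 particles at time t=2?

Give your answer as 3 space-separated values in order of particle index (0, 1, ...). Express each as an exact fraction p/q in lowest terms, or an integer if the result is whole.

Answer: -1 4 6

Derivation:
Collision at t=1: particles 1 and 2 swap velocities; positions: p0=2 p1=6 p2=6; velocities now: v0=-3 v1=-2 v2=0
Advance to t=2 (no further collisions before then); velocities: v0=-3 v1=-2 v2=0; positions = -1 4 6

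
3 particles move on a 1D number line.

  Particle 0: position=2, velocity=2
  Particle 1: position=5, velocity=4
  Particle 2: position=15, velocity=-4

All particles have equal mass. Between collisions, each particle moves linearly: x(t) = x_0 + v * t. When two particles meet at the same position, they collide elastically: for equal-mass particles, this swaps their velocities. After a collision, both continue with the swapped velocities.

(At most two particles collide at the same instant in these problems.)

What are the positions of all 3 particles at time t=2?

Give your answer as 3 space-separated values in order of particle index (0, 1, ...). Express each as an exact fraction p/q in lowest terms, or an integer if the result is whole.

Answer: 6 7 13

Derivation:
Collision at t=5/4: particles 1 and 2 swap velocities; positions: p0=9/2 p1=10 p2=10; velocities now: v0=2 v1=-4 v2=4
Advance to t=2 (no further collisions before then); velocities: v0=2 v1=-4 v2=4; positions = 6 7 13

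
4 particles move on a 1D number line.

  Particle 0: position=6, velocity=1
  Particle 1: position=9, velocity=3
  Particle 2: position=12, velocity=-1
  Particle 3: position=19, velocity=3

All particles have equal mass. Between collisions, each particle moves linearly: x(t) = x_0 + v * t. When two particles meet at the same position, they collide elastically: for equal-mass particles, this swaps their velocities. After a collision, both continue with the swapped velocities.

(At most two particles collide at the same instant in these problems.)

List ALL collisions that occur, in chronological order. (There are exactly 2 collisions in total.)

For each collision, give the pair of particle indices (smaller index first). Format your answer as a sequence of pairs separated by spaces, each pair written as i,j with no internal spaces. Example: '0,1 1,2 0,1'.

Collision at t=3/4: particles 1 and 2 swap velocities; positions: p0=27/4 p1=45/4 p2=45/4 p3=85/4; velocities now: v0=1 v1=-1 v2=3 v3=3
Collision at t=3: particles 0 and 1 swap velocities; positions: p0=9 p1=9 p2=18 p3=28; velocities now: v0=-1 v1=1 v2=3 v3=3

Answer: 1,2 0,1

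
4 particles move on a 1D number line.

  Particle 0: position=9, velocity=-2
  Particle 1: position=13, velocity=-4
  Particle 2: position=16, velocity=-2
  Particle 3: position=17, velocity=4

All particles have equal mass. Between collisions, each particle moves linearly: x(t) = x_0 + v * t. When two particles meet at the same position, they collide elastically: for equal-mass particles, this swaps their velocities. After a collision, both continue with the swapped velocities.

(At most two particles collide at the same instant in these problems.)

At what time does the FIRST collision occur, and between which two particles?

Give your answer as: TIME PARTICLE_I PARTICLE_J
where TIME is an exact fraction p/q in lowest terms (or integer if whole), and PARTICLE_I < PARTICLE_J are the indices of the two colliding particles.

Pair (0,1): pos 9,13 vel -2,-4 -> gap=4, closing at 2/unit, collide at t=2
Pair (1,2): pos 13,16 vel -4,-2 -> not approaching (rel speed -2 <= 0)
Pair (2,3): pos 16,17 vel -2,4 -> not approaching (rel speed -6 <= 0)
Earliest collision: t=2 between 0 and 1

Answer: 2 0 1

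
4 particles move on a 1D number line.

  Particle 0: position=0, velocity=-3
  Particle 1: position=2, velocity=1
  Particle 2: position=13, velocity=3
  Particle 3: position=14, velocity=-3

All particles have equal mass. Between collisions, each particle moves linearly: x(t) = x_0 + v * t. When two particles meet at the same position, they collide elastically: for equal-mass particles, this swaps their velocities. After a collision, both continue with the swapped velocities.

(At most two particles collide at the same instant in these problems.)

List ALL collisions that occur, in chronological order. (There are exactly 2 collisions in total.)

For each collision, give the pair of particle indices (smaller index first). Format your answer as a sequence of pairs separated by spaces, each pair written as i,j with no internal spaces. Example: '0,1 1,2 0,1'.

Collision at t=1/6: particles 2 and 3 swap velocities; positions: p0=-1/2 p1=13/6 p2=27/2 p3=27/2; velocities now: v0=-3 v1=1 v2=-3 v3=3
Collision at t=3: particles 1 and 2 swap velocities; positions: p0=-9 p1=5 p2=5 p3=22; velocities now: v0=-3 v1=-3 v2=1 v3=3

Answer: 2,3 1,2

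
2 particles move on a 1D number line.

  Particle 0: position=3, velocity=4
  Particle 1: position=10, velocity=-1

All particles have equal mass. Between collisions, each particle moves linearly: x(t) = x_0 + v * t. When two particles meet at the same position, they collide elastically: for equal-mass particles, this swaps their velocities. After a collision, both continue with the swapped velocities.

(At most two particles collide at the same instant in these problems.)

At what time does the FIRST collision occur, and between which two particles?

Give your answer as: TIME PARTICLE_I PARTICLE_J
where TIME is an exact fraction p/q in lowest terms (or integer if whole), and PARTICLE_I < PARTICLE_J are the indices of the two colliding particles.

Answer: 7/5 0 1

Derivation:
Pair (0,1): pos 3,10 vel 4,-1 -> gap=7, closing at 5/unit, collide at t=7/5
Earliest collision: t=7/5 between 0 and 1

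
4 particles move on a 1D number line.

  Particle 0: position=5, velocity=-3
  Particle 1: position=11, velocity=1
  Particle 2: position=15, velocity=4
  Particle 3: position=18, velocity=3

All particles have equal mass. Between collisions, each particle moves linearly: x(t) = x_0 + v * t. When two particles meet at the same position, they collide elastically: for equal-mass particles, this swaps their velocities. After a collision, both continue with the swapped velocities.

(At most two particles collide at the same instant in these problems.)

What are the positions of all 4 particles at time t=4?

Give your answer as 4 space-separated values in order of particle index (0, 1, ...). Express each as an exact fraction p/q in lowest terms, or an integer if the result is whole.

Answer: -7 15 30 31

Derivation:
Collision at t=3: particles 2 and 3 swap velocities; positions: p0=-4 p1=14 p2=27 p3=27; velocities now: v0=-3 v1=1 v2=3 v3=4
Advance to t=4 (no further collisions before then); velocities: v0=-3 v1=1 v2=3 v3=4; positions = -7 15 30 31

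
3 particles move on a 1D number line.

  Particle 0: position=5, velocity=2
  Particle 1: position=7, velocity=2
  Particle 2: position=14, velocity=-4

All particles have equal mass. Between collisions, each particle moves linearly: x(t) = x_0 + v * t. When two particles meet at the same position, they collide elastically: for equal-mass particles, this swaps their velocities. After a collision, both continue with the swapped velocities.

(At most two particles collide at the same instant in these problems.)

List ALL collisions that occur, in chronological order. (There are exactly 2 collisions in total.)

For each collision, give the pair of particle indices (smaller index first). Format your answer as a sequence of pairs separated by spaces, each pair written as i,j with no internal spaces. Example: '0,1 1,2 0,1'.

Collision at t=7/6: particles 1 and 2 swap velocities; positions: p0=22/3 p1=28/3 p2=28/3; velocities now: v0=2 v1=-4 v2=2
Collision at t=3/2: particles 0 and 1 swap velocities; positions: p0=8 p1=8 p2=10; velocities now: v0=-4 v1=2 v2=2

Answer: 1,2 0,1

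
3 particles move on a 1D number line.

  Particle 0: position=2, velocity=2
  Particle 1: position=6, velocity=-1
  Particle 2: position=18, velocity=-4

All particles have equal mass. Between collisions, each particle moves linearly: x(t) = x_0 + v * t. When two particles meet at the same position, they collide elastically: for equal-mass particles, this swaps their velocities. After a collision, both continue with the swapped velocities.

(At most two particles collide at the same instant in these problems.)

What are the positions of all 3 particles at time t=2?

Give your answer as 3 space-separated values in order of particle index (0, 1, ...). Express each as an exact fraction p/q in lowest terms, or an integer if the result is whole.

Collision at t=4/3: particles 0 and 1 swap velocities; positions: p0=14/3 p1=14/3 p2=38/3; velocities now: v0=-1 v1=2 v2=-4
Advance to t=2 (no further collisions before then); velocities: v0=-1 v1=2 v2=-4; positions = 4 6 10

Answer: 4 6 10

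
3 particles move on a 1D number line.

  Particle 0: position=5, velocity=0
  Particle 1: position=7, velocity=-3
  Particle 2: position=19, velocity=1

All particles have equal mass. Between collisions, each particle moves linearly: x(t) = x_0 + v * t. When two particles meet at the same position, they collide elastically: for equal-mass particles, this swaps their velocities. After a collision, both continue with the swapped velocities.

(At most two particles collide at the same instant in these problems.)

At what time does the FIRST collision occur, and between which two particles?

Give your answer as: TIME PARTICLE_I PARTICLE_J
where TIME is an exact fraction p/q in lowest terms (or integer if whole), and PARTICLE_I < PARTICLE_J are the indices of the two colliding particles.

Answer: 2/3 0 1

Derivation:
Pair (0,1): pos 5,7 vel 0,-3 -> gap=2, closing at 3/unit, collide at t=2/3
Pair (1,2): pos 7,19 vel -3,1 -> not approaching (rel speed -4 <= 0)
Earliest collision: t=2/3 between 0 and 1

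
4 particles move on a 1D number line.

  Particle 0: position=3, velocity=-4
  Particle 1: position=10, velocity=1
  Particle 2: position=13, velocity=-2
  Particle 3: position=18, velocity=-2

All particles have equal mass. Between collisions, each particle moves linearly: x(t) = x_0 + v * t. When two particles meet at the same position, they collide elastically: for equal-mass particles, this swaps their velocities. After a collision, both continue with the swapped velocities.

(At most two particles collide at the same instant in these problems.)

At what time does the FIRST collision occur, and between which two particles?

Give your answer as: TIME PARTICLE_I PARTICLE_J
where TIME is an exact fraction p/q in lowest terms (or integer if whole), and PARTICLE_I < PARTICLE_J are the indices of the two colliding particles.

Answer: 1 1 2

Derivation:
Pair (0,1): pos 3,10 vel -4,1 -> not approaching (rel speed -5 <= 0)
Pair (1,2): pos 10,13 vel 1,-2 -> gap=3, closing at 3/unit, collide at t=1
Pair (2,3): pos 13,18 vel -2,-2 -> not approaching (rel speed 0 <= 0)
Earliest collision: t=1 between 1 and 2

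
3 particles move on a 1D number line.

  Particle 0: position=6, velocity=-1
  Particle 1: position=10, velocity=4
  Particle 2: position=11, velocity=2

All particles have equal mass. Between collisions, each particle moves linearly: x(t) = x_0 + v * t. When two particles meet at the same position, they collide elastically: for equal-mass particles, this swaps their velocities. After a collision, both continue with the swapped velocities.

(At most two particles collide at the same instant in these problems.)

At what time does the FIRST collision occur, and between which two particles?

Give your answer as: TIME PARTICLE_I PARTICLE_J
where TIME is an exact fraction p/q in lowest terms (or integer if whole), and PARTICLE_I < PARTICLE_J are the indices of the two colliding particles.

Answer: 1/2 1 2

Derivation:
Pair (0,1): pos 6,10 vel -1,4 -> not approaching (rel speed -5 <= 0)
Pair (1,2): pos 10,11 vel 4,2 -> gap=1, closing at 2/unit, collide at t=1/2
Earliest collision: t=1/2 between 1 and 2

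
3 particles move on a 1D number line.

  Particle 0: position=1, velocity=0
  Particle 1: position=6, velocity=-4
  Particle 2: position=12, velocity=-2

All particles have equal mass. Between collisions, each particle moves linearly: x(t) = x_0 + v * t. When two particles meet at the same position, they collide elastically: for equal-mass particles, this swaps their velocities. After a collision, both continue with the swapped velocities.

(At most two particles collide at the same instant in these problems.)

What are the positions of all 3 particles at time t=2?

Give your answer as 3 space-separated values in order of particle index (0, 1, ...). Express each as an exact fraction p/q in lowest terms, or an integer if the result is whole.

Collision at t=5/4: particles 0 and 1 swap velocities; positions: p0=1 p1=1 p2=19/2; velocities now: v0=-4 v1=0 v2=-2
Advance to t=2 (no further collisions before then); velocities: v0=-4 v1=0 v2=-2; positions = -2 1 8

Answer: -2 1 8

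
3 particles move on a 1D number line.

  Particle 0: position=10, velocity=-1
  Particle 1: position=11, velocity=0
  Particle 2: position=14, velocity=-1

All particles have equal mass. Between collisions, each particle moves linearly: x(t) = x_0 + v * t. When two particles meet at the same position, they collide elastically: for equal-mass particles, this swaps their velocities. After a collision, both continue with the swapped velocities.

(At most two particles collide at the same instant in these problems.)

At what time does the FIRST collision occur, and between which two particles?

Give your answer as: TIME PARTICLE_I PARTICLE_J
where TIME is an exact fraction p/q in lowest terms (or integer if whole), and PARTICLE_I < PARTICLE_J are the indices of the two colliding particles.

Pair (0,1): pos 10,11 vel -1,0 -> not approaching (rel speed -1 <= 0)
Pair (1,2): pos 11,14 vel 0,-1 -> gap=3, closing at 1/unit, collide at t=3
Earliest collision: t=3 between 1 and 2

Answer: 3 1 2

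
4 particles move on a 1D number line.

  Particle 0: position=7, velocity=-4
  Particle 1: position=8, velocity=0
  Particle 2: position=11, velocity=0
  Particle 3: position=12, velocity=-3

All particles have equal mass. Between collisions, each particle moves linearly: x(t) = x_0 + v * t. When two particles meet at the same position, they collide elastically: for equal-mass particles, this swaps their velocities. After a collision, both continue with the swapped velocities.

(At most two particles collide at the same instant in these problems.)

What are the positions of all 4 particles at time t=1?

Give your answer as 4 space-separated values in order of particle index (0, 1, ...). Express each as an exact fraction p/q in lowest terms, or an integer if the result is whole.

Answer: 3 8 9 11

Derivation:
Collision at t=1/3: particles 2 and 3 swap velocities; positions: p0=17/3 p1=8 p2=11 p3=11; velocities now: v0=-4 v1=0 v2=-3 v3=0
Advance to t=1 (no further collisions before then); velocities: v0=-4 v1=0 v2=-3 v3=0; positions = 3 8 9 11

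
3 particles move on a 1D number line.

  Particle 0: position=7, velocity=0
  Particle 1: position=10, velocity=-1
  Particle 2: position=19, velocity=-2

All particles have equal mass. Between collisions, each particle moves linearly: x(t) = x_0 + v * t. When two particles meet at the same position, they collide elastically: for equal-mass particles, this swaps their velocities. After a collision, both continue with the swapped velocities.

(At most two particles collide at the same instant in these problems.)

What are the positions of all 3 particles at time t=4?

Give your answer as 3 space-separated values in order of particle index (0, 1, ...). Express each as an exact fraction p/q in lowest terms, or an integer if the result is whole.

Answer: 6 7 11

Derivation:
Collision at t=3: particles 0 and 1 swap velocities; positions: p0=7 p1=7 p2=13; velocities now: v0=-1 v1=0 v2=-2
Advance to t=4 (no further collisions before then); velocities: v0=-1 v1=0 v2=-2; positions = 6 7 11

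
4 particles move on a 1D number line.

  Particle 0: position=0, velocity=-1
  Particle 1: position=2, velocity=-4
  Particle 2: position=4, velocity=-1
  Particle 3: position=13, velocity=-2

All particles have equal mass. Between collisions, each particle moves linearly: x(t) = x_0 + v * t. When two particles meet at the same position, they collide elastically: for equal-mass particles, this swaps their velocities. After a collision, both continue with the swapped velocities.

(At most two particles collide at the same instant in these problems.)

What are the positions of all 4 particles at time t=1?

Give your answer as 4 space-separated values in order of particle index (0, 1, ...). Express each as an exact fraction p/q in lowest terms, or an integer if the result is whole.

Collision at t=2/3: particles 0 and 1 swap velocities; positions: p0=-2/3 p1=-2/3 p2=10/3 p3=35/3; velocities now: v0=-4 v1=-1 v2=-1 v3=-2
Advance to t=1 (no further collisions before then); velocities: v0=-4 v1=-1 v2=-1 v3=-2; positions = -2 -1 3 11

Answer: -2 -1 3 11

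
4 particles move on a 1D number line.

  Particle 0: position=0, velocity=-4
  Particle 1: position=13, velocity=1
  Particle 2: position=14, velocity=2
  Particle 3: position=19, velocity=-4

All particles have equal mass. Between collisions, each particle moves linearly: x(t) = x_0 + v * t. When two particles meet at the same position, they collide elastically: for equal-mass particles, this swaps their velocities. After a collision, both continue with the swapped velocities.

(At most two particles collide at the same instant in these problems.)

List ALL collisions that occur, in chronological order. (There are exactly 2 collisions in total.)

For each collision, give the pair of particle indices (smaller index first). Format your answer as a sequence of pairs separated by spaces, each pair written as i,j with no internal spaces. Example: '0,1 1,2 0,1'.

Collision at t=5/6: particles 2 and 3 swap velocities; positions: p0=-10/3 p1=83/6 p2=47/3 p3=47/3; velocities now: v0=-4 v1=1 v2=-4 v3=2
Collision at t=6/5: particles 1 and 2 swap velocities; positions: p0=-24/5 p1=71/5 p2=71/5 p3=82/5; velocities now: v0=-4 v1=-4 v2=1 v3=2

Answer: 2,3 1,2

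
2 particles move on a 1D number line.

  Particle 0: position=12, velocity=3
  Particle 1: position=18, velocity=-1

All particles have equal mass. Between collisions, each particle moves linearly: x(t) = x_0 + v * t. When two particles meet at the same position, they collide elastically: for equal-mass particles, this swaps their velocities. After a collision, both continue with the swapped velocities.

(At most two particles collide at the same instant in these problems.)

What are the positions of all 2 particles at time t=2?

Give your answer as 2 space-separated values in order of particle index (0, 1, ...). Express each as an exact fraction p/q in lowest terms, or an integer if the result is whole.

Collision at t=3/2: particles 0 and 1 swap velocities; positions: p0=33/2 p1=33/2; velocities now: v0=-1 v1=3
Advance to t=2 (no further collisions before then); velocities: v0=-1 v1=3; positions = 16 18

Answer: 16 18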